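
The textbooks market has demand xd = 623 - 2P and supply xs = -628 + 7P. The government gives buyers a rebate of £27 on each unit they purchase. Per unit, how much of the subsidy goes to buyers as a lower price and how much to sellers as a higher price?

Pre-subsidy: 623 - 2P = -628 + 7P gives P* = 139, x* = 345.
With the rebate, buyers effectively pay Pb = Ps − 27, where Ps is the price sellers receive.
Demand in terms of Ps becomes xd = 623 − 2(Ps − 27) = 677 - 2Ps. Setting this equal to supply: 677 - 2Ps = -628 + 7Ps, so Ps = 145.
Buyers pay Pb = 145 − 27 = 118; x' = -628 + 7·145 = 387.
Buyers' price falls by P* − Pb = 139 − 118 = 21; sellers' price rises by Ps − P* = 145 − 139 = 6.

Buyers gain £21 per unit; sellers gain £6 per unit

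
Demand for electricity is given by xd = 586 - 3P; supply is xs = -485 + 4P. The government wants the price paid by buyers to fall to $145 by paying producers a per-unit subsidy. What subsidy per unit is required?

At a buyer price of 145, quantity demanded is 586 − 3·145 = 151.
Sellers supply 151 only when they receive Ps with -485 + 4·Ps = 151, i.e. Ps = 159.
s = Ps − Pb = 159 − 145 = 14.

Required subsidy s = $14 per unit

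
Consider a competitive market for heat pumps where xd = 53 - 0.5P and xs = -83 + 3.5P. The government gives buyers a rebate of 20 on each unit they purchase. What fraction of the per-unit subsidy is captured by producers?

Producer share = 0.125

Pre-subsidy: 53 - 0.5P = -83 + 3.5P gives P* = 34, x* = 36.
With the rebate, buyers effectively pay Pb = Ps − 20, where Ps is the price sellers receive.
Demand in terms of Ps becomes xd = 53 − 0.5(Ps − 20) = 63 - 0.5Ps. Setting this equal to supply: 63 - 0.5Ps = -83 + 3.5Ps, so Ps = 36.5.
Buyers pay Pb = 36.5 − 20 = 16.5; x' = -83 + 3.5·36.5 = 44.75.
Buyers' price falls by P* − Pb = 34 − 16.5 = 17.5; sellers' price rises by Ps − P* = 36.5 − 34 = 2.5.
So producers capture 2.5/20 = 0.125 of each unit of subsidy.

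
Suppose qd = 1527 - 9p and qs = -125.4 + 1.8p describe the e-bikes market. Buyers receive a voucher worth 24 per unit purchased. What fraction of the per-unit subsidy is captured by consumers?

Consumer share = 1/6

Pre-subsidy: 1527 - 9p = -125.4 + 1.8p gives p* = 153, q* = 150.
With the rebate, buyers effectively pay pb = ps − 24, where ps is the price sellers receive.
Demand in terms of ps becomes qd = 1527 − 9(ps − 24) = 1743 - 9ps. Setting this equal to supply: 1743 - 9ps = -125.4 + 1.8ps, so ps = 173.
Buyers pay pb = 173 − 24 = 149; q' = -125.4 + 1.8·173 = 186.
Buyers' price falls by p* − pb = 153 − 149 = 4; sellers' price rises by ps − p* = 173 − 153 = 20.
So consumers capture 4/24 = 1/6 of each unit of subsidy.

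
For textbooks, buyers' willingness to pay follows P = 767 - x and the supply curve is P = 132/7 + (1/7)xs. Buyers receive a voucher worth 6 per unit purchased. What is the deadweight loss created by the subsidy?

Deadweight loss = 15.75

Pre-subsidy: 767 - x = 132/7 + (1/7)x gives x* = 654.625 and P* = 112.375.
With the rebate, buyers effectively pay Pb = Ps − 6, where Ps is the price sellers receive.
On the curves, Pb = 767 - x and Ps = 132/7 + (1/7)x; the wedge Ps − Pb = 6 gives 132/7 + (1/7)x − (767 - x) = 6, so x' = 659.875.
Then Pb = 767 − 1·659.875 = 107.125 and Ps = 132/7 + (1/7)·659.875 = 113.125.
The subsidy expands output by 659.875 − 654.625 = 5.25 past the efficient level; on those units the gap between marginal cost and willingness to pay runs from 0 up to 6.
DWL = ½ × 6 × 5.25 = 15.75.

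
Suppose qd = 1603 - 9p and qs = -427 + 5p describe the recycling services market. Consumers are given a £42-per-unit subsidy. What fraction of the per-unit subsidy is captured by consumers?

Consumer share = 5/14

Pre-subsidy: 1603 - 9p = -427 + 5p gives p* = 145, q* = 298.
With the rebate, buyers effectively pay pb = ps − 42, where ps is the price sellers receive.
Demand in terms of ps becomes qd = 1603 − 9(ps − 42) = 1981 - 9ps. Setting this equal to supply: 1981 - 9ps = -427 + 5ps, so ps = 172.
Buyers pay pb = 172 − 42 = 130; q' = -427 + 5·172 = 433.
Buyers' price falls by p* − pb = 145 − 130 = 15; sellers' price rises by ps − p* = 172 − 145 = 27.
So consumers capture 15/42 = 5/14 of each unit of subsidy.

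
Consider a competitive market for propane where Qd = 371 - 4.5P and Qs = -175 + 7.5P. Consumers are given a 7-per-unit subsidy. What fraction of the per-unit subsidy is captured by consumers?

Consumer share = 0.625

Pre-subsidy: 371 - 4.5P = -175 + 7.5P gives P* = 45.5, Q* = 166.25.
With the rebate, buyers effectively pay Pb = Ps − 7, where Ps is the price sellers receive.
Demand in terms of Ps becomes Qd = 371 − 4.5(Ps − 7) = 402.5 - 4.5Ps. Setting this equal to supply: 402.5 - 4.5Ps = -175 + 7.5Ps, so Ps = 48.125.
Buyers pay Pb = 48.125 − 7 = 41.125; Q' = -175 + 7.5·48.125 = 185.9375.
Buyers' price falls by P* − Pb = 45.5 − 41.125 = 4.375; sellers' price rises by Ps − P* = 48.125 − 45.5 = 2.625.
So consumers capture 4.375/7 = 0.625 of each unit of subsidy.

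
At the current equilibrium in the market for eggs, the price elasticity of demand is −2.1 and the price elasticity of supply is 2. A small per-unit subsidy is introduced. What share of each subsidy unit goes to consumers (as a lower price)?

For a small subsidy around the equilibrium, the benefit split depends on the relative slopes, which at a point are proportional to the elasticities.
Buyer share = εs/(εs + |εd|) = 2/(2 + 2.1) = 20/41; seller share = |εd|/(εs + |εd|) = 21/41.

Consumer share = 20/41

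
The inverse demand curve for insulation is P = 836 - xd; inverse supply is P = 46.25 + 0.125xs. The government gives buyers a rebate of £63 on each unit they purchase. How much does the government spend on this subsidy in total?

Government cost = £47754

Pre-subsidy: 836 - x = 46.25 + 0.125x gives x* = 702 and P* = 134.
With the rebate, buyers effectively pay Pb = Ps − 63, where Ps is the price sellers receive.
On the curves, Pb = 836 - x and Ps = 46.25 + 0.125x; the wedge Ps − Pb = 63 gives 46.25 + 0.125x − (836 - x) = 63, so x' = 758.
Then Pb = 836 − 1·758 = 78 and Ps = 46.25 + 0.125·758 = 141.
Government outlay = subsidy × quantity = 63 × 758 = 47754.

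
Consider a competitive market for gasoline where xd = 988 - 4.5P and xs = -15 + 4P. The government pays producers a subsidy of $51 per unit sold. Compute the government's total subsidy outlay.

Government cost = $28815

Pre-subsidy: 988 - 4.5P = -15 + 4P gives P* = 118, x* = 457.
With the subsidy, sellers receive Ps = Pb + 51 for each unit, where Pb is the price buyers pay.
Supply in terms of Pb becomes xs = -15 + 4(Pb + 51) = 189 + 4Pb. Setting this equal to demand: 988 - 4.5Pb = 189 + 4Pb, so Pb = 94.
Sellers receive Ps = 94 + 51 = 145; x' = 988 − 4.5·94 = 565.
Government outlay = subsidy × quantity = 51 × 565 = 28815.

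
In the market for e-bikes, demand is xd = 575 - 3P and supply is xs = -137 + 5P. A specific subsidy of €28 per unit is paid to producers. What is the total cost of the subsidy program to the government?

Pre-subsidy: 575 - 3P = -137 + 5P gives P* = 89, x* = 308.
With the subsidy, sellers receive Ps = Pb + 28 for each unit, where Pb is the price buyers pay.
Supply in terms of Pb becomes xs = -137 + 5(Pb + 28) = 3 + 5Pb. Setting this equal to demand: 575 - 3Pb = 3 + 5Pb, so Pb = 71.5.
Sellers receive Ps = 71.5 + 28 = 99.5; x' = 575 − 3·71.5 = 360.5.
Government outlay = subsidy × quantity = 28 × 360.5 = 10094.

Government cost = €10094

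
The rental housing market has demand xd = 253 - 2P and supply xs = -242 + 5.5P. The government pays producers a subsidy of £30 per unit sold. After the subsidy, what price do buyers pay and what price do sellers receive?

Buyers pay £44; sellers receive £74

Pre-subsidy: 253 - 2P = -242 + 5.5P gives P* = 66, x* = 121.
With the subsidy, sellers receive Ps = Pb + 30 for each unit, where Pb is the price buyers pay.
Supply in terms of Pb becomes xs = -242 + 5.5(Pb + 30) = -77 + 5.5Pb. Setting this equal to demand: 253 - 2Pb = -77 + 5.5Pb, so Pb = 44.
Sellers receive Ps = 44 + 30 = 74; x' = 253 − 2·44 = 165.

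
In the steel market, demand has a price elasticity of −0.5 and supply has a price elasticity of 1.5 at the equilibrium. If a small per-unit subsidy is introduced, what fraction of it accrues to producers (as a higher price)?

Producer share = 0.25

For a small subsidy around the equilibrium, the benefit split depends on the relative slopes, which at a point are proportional to the elasticities.
Buyer share = εs/(εs + |εd|) = 1.5/(1.5 + 0.5) = 0.75; seller share = |εd|/(εs + |εd|) = 0.25.
So producers capture 0.25 of the subsidy.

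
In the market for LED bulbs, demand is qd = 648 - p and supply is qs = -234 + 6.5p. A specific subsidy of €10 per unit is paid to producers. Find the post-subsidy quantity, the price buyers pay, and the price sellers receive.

q' = 8086/15; buyers pay 1634/15; sellers receive 1784/15

Pre-subsidy: 648 - p = -234 + 6.5p gives p* = 117.6, q* = 530.4.
With the subsidy, sellers receive ps = pb + 10 for each unit, where pb is the price buyers pay.
Supply in terms of pb becomes qs = -234 + 6.5(pb + 10) = -169 + 6.5pb. Setting this equal to demand: 648 - pb = -169 + 6.5pb, so pb = 1634/15.
Sellers receive ps = 1634/15 + 10 = 1784/15; q' = 648 − 1·(1634/15) = 8086/15.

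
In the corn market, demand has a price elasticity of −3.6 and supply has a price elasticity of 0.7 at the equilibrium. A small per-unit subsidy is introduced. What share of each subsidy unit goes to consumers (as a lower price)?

For a small subsidy around the equilibrium, the benefit split depends on the relative slopes, which at a point are proportional to the elasticities.
Buyer share = εs/(εs + |εd|) = 0.7/(0.7 + 3.6) = 7/43; seller share = |εd|/(εs + |εd|) = 36/43.

Consumer share = 7/43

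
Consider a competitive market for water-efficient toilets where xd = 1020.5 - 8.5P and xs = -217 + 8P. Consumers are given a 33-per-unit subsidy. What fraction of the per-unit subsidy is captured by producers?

Producer share = 17/33

Pre-subsidy: 1020.5 - 8.5P = -217 + 8P gives P* = 75, x* = 383.
With the rebate, buyers effectively pay Pb = Ps − 33, where Ps is the price sellers receive.
Demand in terms of Ps becomes xd = 1020.5 − 8.5(Ps − 33) = 1301 - 8.5Ps. Setting this equal to supply: 1301 - 8.5Ps = -217 + 8Ps, so Ps = 92.
Buyers pay Pb = 92 − 33 = 59; x' = -217 + 8·92 = 519.
Buyers' price falls by P* − Pb = 75 − 59 = 16; sellers' price rises by Ps − P* = 92 − 75 = 17.
So producers capture 17/33 = 17/33 of each unit of subsidy.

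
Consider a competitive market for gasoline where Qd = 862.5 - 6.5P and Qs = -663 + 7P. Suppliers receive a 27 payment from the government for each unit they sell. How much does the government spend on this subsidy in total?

Pre-subsidy: 862.5 - 6.5P = -663 + 7P gives P* = 113, Q* = 128.
With the subsidy, sellers receive Ps = Pb + 27 for each unit, where Pb is the price buyers pay.
Supply in terms of Pb becomes Qs = -663 + 7(Pb + 27) = -474 + 7Pb. Setting this equal to demand: 862.5 - 6.5Pb = -474 + 7Pb, so Pb = 99.
Sellers receive Ps = 99 + 27 = 126; Q' = 862.5 − 6.5·99 = 219.
Government outlay = subsidy × quantity = 27 × 219 = 5913.

Government cost = 5913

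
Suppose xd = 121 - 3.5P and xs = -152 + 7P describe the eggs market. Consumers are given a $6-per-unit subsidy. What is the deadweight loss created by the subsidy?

Deadweight loss = $42

Pre-subsidy: 121 - 3.5P = -152 + 7P gives P* = 26, x* = 30.
With the rebate, buyers effectively pay Pb = Ps − 6, where Ps is the price sellers receive.
Demand in terms of Ps becomes xd = 121 − 3.5(Ps − 6) = 142 - 3.5Ps. Setting this equal to supply: 142 - 3.5Ps = -152 + 7Ps, so Ps = 28.
Buyers pay Pb = 28 − 6 = 22; x' = -152 + 7·28 = 44.
The subsidy expands output by 44 − 30 = 14 past the efficient level; on those units the gap between marginal cost and willingness to pay runs from 0 up to 6.
DWL = ½ × 6 × 14 = 42.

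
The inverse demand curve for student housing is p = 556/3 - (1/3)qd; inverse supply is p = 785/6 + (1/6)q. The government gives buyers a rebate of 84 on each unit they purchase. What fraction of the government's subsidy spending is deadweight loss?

DWL / government spending = 84/277

Pre-subsidy: 556/3 - (1/3)q = 785/6 + (1/6)q gives q* = 109 and p* = 149.
With the rebate, buyers effectively pay pb = ps − 84, where ps is the price sellers receive.
On the curves, pb = 556/3 - (1/3)q and ps = 785/6 + (1/6)q; the wedge ps − pb = 84 gives 785/6 + (1/6)q − (556/3 - (1/3)q) = 84, so q' = 277.
Then pb = 556/3 − (1/3)·277 = 93 and ps = 785/6 + (1/6)·277 = 177.
ΔCS = ½(109 + 277)(149 − 93) = 10808; ΔPS = ½(109 + 277)(177 − 149) = 5404.
Government spending = 84 × 277 = 23268.
DWL = ½ × 84 × (277 − 109) = 7056; fraction = 7056 / 23268 = 84/277.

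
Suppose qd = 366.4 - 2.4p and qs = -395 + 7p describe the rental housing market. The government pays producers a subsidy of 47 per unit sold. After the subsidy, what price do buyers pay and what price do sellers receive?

Pre-subsidy: 366.4 - 2.4p = -395 + 7p gives p* = 81, q* = 172.
With the subsidy, sellers receive ps = pb + 47 for each unit, where pb is the price buyers pay.
Supply in terms of pb becomes qs = -395 + 7(pb + 47) = -66 + 7pb. Setting this equal to demand: 366.4 - 2.4pb = -66 + 7pb, so pb = 46.
Sellers receive ps = 46 + 47 = 93; q' = 366.4 − 2.4·46 = 256.

Buyers pay 46; sellers receive 93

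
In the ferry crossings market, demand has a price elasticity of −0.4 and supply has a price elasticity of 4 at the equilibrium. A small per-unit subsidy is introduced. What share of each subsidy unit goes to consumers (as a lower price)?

Consumer share = 10/11

For a small subsidy around the equilibrium, the benefit split depends on the relative slopes, which at a point are proportional to the elasticities.
Buyer share = εs/(εs + |εd|) = 4/(4 + 0.4) = 10/11; seller share = |εd|/(εs + |εd|) = 1/11.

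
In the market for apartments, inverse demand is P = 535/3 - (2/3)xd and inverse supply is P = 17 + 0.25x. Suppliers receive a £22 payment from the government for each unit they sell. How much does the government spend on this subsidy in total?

Government cost = £4400

Pre-subsidy: 535/3 - (2/3)x = 17 + 0.25x gives x* = 176 and P* = 61.
With the subsidy, sellers receive Ps = Pb + 22 for each unit, where Pb is the price buyers pay.
On the curves, Pb = 535/3 - (2/3)x and Ps = 17 + 0.25x; the wedge Ps − Pb = 22 gives 17 + 0.25x − (535/3 - (2/3)x) = 22, so x' = 200.
Then Pb = 535/3 − (2/3)·200 = 45 and Ps = 17 + 0.25·200 = 67.
Government outlay = subsidy × quantity = 22 × 200 = 4400.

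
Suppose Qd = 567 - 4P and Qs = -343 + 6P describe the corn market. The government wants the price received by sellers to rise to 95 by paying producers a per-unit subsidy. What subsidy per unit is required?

Required subsidy s = 10 per unit

At a seller price of 95, quantity supplied is -343 + 6·95 = 227.
Buyers absorb 227 only when they pay Pb with 567 − 4·Pb = 227, i.e. Pb = 85.
s = Ps − Pb = 95 − 85 = 10.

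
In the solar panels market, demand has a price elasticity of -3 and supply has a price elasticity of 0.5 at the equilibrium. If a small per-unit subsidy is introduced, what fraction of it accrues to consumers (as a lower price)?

Consumer share = 1/7

For a small subsidy around the equilibrium, the benefit split depends on the relative slopes, which at a point are proportional to the elasticities.
Buyer share = εs/(εs + |εd|) = 0.5/(0.5 + 3) = 1/7; seller share = |εd|/(εs + |εd|) = 6/7.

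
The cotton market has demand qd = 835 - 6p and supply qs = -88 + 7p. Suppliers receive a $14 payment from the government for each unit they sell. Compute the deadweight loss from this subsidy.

Deadweight loss = 4116/13

Pre-subsidy: 835 - 6p = -88 + 7p gives p* = 71, q* = 409.
With the subsidy, sellers receive ps = pb + 14 for each unit, where pb is the price buyers pay.
Supply in terms of pb becomes qs = -88 + 7(pb + 14) = 10 + 7pb. Setting this equal to demand: 835 - 6pb = 10 + 7pb, so pb = 825/13.
Sellers receive ps = 825/13 + 14 = 1007/13; q' = 835 − 6·(825/13) = 5905/13.
The subsidy expands output by 5905/13 − 409 = 588/13 past the efficient level; on those units the gap between marginal cost and willingness to pay runs from 0 up to 14.
DWL = ½ × 14 × 588/13 = 4116/13.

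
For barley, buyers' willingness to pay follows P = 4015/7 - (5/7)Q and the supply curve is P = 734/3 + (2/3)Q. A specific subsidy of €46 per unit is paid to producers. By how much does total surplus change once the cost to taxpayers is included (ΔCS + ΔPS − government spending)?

Net change in total surplus = -22218/29

Pre-subsidy: 4015/7 - (5/7)Q = 734/3 + (2/3)Q gives Q* = 6907/29 and P* = 11700/29.
With the subsidy, sellers receive Ps = Pb + 46 for each unit, where Pb is the price buyers pay.
On the curves, Pb = 4015/7 - (5/7)Q and Ps = 734/3 + (2/3)Q; the wedge Ps − Pb = 46 gives 734/3 + (2/3)Q − (4015/7 - (5/7)Q) = 46, so Q' = 7873/29.
Then Pb = 4015/7 − (5/7)·(7873/29) = 11010/29 and Ps = 734/3 + (2/3)·(7873/29) = 12344/29.
ΔCS = ½(6907/29 + 7873/29)(11700/29 − 11010/29) = 5099100/841; ΔPS = ½(6907/29 + 7873/29)(12344/29 − 11700/29) = 4759160/841.
Government spending = 46 × 7873/29 = 362158/29.
Net change = 5099100/841 + 4759160/841 − 362158/29 = -22218/29. The loss equals the DWL triangle ½·46·966/29.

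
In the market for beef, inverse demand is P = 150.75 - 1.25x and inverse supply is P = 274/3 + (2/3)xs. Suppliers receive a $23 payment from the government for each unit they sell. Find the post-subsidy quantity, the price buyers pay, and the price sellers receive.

Pre-subsidy: 150.75 - 1.25x = 274/3 + (2/3)x gives x* = 31 and P* = 112.
With the subsidy, sellers receive Ps = Pb + 23 for each unit, where Pb is the price buyers pay.
On the curves, Pb = 150.75 - 1.25x and Ps = 274/3 + (2/3)x; the wedge Ps − Pb = 23 gives 274/3 + (2/3)x − (150.75 - 1.25x) = 23, so x' = 43.
Then Pb = 150.75 − 1.25·43 = 97 and Ps = 274/3 + (2/3)·43 = 120.

x' = 43; buyers pay $97; sellers receive $120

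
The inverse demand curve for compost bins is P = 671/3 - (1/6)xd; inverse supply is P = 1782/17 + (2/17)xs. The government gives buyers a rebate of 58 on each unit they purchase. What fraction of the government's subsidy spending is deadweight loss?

Pre-subsidy: 671/3 - (1/6)x = 1782/17 + (2/17)x gives x* = 418 and P* = 154.
With the rebate, buyers effectively pay Pb = Ps − 58, where Ps is the price sellers receive.
On the curves, Pb = 671/3 - (1/6)x and Ps = 1782/17 + (2/17)x; the wedge Ps − Pb = 58 gives 1782/17 + (2/17)x − (671/3 - (1/6)x) = 58, so x' = 622.
Then Pb = 671/3 − (1/6)·622 = 120 and Ps = 1782/17 + (2/17)·622 = 178.
ΔCS = ½(418 + 622)(154 − 120) = 17680; ΔPS = ½(418 + 622)(178 − 154) = 12480.
Government spending = 58 × 622 = 36076.
DWL = ½ × 58 × (622 − 418) = 5916; fraction = 5916 / 36076 = 51/311.

DWL / government spending = 51/311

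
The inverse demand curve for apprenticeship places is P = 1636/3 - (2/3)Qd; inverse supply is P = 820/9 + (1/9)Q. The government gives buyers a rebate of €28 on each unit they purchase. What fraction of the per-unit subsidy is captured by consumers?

Consumer share = 6/7

Pre-subsidy: 1636/3 - (2/3)Q = 820/9 + (1/9)Q gives Q* = 584 and P* = 156.
With the rebate, buyers effectively pay Pb = Ps − 28, where Ps is the price sellers receive.
On the curves, Pb = 1636/3 - (2/3)Q and Ps = 820/9 + (1/9)Q; the wedge Ps − Pb = 28 gives 820/9 + (1/9)Q − (1636/3 - (2/3)Q) = 28, so Q' = 620.
Then Pb = 1636/3 − (2/3)·620 = 132 and Ps = 820/9 + (1/9)·620 = 160.
Buyers' price falls by P* − Pb = 156 − 132 = 24; sellers' price rises by Ps − P* = 160 − 156 = 4.
So consumers capture 24/28 = 6/7 of each unit of subsidy.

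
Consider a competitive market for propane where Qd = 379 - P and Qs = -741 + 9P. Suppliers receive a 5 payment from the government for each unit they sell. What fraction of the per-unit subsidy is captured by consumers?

Pre-subsidy: 379 - P = -741 + 9P gives P* = 112, Q* = 267.
With the subsidy, sellers receive Ps = Pb + 5 for each unit, where Pb is the price buyers pay.
Supply in terms of Pb becomes Qs = -741 + 9(Pb + 5) = -696 + 9Pb. Setting this equal to demand: 379 - Pb = -696 + 9Pb, so Pb = 107.5.
Sellers receive Ps = 107.5 + 5 = 112.5; Q' = 379 − 1·107.5 = 271.5.
Buyers' price falls by P* − Pb = 112 − 107.5 = 4.5; sellers' price rises by Ps − P* = 112.5 − 112 = 0.5.
So consumers capture 4.5/5 = 0.9 of each unit of subsidy.

Consumer share = 0.9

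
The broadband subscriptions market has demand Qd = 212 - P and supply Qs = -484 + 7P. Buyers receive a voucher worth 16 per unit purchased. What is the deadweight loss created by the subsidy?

Deadweight loss = 112

Pre-subsidy: 212 - P = -484 + 7P gives P* = 87, Q* = 125.
With the rebate, buyers effectively pay Pb = Ps − 16, where Ps is the price sellers receive.
Demand in terms of Ps becomes Qd = 212 − 1(Ps − 16) = 228 - Ps. Setting this equal to supply: 228 - Ps = -484 + 7Ps, so Ps = 89.
Buyers pay Pb = 89 − 16 = 73; Q' = -484 + 7·89 = 139.
The subsidy expands output by 139 − 125 = 14 past the efficient level; on those units the gap between marginal cost and willingness to pay runs from 0 up to 16.
DWL = ½ × 16 × 14 = 112.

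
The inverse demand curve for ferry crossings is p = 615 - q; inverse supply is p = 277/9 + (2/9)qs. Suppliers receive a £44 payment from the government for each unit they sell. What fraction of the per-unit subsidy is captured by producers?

Pre-subsidy: 615 - q = 277/9 + (2/9)q gives q* = 478 and p* = 137.
With the subsidy, sellers receive ps = pb + 44 for each unit, where pb is the price buyers pay.
On the curves, pb = 615 - q and ps = 277/9 + (2/9)q; the wedge ps − pb = 44 gives 277/9 + (2/9)q − (615 - q) = 44, so q' = 514.
Then pb = 615 − 1·514 = 101 and ps = 277/9 + (2/9)·514 = 145.
Buyers' price falls by p* − pb = 137 − 101 = 36; sellers' price rises by ps − p* = 145 − 137 = 8.
So producers capture 8/44 = 2/11 of each unit of subsidy.

Producer share = 2/11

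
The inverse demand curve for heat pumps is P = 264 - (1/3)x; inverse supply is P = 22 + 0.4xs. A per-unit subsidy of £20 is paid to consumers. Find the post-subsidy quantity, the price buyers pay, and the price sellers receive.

x' = 3930/11; buyers pay 1594/11; sellers receive 1814/11

Pre-subsidy: 264 - (1/3)x = 22 + 0.4x gives x* = 330 and P* = 154.
With the rebate, buyers effectively pay Pb = Ps − 20, where Ps is the price sellers receive.
On the curves, Pb = 264 - (1/3)x and Ps = 22 + 0.4x; the wedge Ps − Pb = 20 gives 22 + 0.4x − (264 - (1/3)x) = 20, so x' = 3930/11.
Then Pb = 264 − (1/3)·(3930/11) = 1594/11 and Ps = 22 + 0.4·(3930/11) = 1814/11.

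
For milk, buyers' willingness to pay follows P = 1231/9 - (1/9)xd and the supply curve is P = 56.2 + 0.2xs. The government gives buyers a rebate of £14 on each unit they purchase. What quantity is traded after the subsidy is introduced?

x' = 304

Pre-subsidy: 1231/9 - (1/9)x = 56.2 + 0.2x gives x* = 259 and P* = 108.
With the rebate, buyers effectively pay Pb = Ps − 14, where Ps is the price sellers receive.
On the curves, Pb = 1231/9 - (1/9)x and Ps = 56.2 + 0.2x; the wedge Ps − Pb = 14 gives 56.2 + 0.2x − (1231/9 - (1/9)x) = 14, so x' = 304.
Then Pb = 1231/9 − (1/9)·304 = 103 and Ps = 56.2 + 0.2·304 = 117.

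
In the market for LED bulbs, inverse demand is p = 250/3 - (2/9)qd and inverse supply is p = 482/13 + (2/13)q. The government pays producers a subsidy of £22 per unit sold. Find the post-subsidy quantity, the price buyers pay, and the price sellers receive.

q' = 181.5; buyers pay £43; sellers receive £65

Pre-subsidy: 250/3 - (2/9)q = 482/13 + (2/13)q gives q* = 123 and p* = 56.
With the subsidy, sellers receive ps = pb + 22 for each unit, where pb is the price buyers pay.
On the curves, pb = 250/3 - (2/9)q and ps = 482/13 + (2/13)q; the wedge ps − pb = 22 gives 482/13 + (2/13)q − (250/3 - (2/9)q) = 22, so q' = 181.5.
Then pb = 250/3 − (2/9)·181.5 = 43 and ps = 482/13 + (2/13)·181.5 = 65.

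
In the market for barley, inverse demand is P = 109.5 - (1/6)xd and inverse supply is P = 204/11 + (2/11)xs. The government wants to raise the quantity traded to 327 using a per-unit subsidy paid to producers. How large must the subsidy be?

At x = 327, from the demand curve buyers pay Pb = 109.5 − (1/6)·327 = 55; from the supply curve sellers need Ps = 204/11 + (2/11)·327 = 78.
The subsidy must fill the gap: s = Ps − Pb = 78 − 55 = 23.

Required subsidy s = 23 per unit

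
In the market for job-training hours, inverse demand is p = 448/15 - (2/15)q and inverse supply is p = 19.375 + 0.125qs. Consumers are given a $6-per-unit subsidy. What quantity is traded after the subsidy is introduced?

Pre-subsidy: 448/15 - (2/15)q = 19.375 + 0.125q gives q* = 1259/31 and p* = 758/31.
With the rebate, buyers effectively pay pb = ps − 6, where ps is the price sellers receive.
On the curves, pb = 448/15 - (2/15)q and ps = 19.375 + 0.125q; the wedge ps − pb = 6 gives 19.375 + 0.125q − (448/15 - (2/15)q) = 6, so q' = 1979/31.
Then pb = 448/15 − (2/15)·(1979/31) = 662/31 and ps = 19.375 + 0.125·(1979/31) = 848/31.

q' = 1979/31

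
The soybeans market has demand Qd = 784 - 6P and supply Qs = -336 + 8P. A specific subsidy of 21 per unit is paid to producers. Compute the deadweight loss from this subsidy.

Pre-subsidy: 784 - 6P = -336 + 8P gives P* = 80, Q* = 304.
With the subsidy, sellers receive Ps = Pb + 21 for each unit, where Pb is the price buyers pay.
Supply in terms of Pb becomes Qs = -336 + 8(Pb + 21) = -168 + 8Pb. Setting this equal to demand: 784 - 6Pb = -168 + 8Pb, so Pb = 68.
Sellers receive Ps = 68 + 21 = 89; Q' = 784 − 6·68 = 376.
The subsidy expands output by 376 − 304 = 72 past the efficient level; on those units the gap between marginal cost and willingness to pay runs from 0 up to 21.
DWL = ½ × 21 × 72 = 756.

Deadweight loss = 756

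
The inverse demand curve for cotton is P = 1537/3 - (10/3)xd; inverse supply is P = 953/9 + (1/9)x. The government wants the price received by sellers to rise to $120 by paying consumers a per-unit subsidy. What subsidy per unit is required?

Required subsidy s = $31 per unit

At a seller price of 120, quantity supplied is -953 + 9·120 = 127.
Buyers absorb 127 only when they pay Pb = 1537/3 − (10/3)·127 = 89.
s = Ps − Pb = 120 − 89 = 31.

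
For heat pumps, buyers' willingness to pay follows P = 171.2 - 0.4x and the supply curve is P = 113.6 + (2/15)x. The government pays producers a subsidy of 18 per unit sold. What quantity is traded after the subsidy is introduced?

x' = 141.75

Pre-subsidy: 171.2 - 0.4x = 113.6 + (2/15)x gives x* = 108 and P* = 128.
With the subsidy, sellers receive Ps = Pb + 18 for each unit, where Pb is the price buyers pay.
On the curves, Pb = 171.2 - 0.4x and Ps = 113.6 + (2/15)x; the wedge Ps − Pb = 18 gives 113.6 + (2/15)x − (171.2 - 0.4x) = 18, so x' = 141.75.
Then Pb = 171.2 − 0.4·141.75 = 114.5 and Ps = 113.6 + (2/15)·141.75 = 132.5.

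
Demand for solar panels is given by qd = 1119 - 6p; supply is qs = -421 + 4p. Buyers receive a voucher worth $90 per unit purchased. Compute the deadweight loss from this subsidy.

Pre-subsidy: 1119 - 6p = -421 + 4p gives p* = 154, q* = 195.
With the rebate, buyers effectively pay pb = ps − 90, where ps is the price sellers receive.
Demand in terms of ps becomes qd = 1119 − 6(ps − 90) = 1659 - 6ps. Setting this equal to supply: 1659 - 6ps = -421 + 4ps, so ps = 208.
Buyers pay pb = 208 − 90 = 118; q' = -421 + 4·208 = 411.
The subsidy expands output by 411 − 195 = 216 past the efficient level; on those units the gap between marginal cost and willingness to pay runs from 0 up to 90.
DWL = ½ × 90 × 216 = 9720.

Deadweight loss = $9720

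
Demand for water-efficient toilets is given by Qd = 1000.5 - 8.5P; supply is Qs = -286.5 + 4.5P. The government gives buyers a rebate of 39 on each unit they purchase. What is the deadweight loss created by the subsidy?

Deadweight loss = 2237.625

Pre-subsidy: 1000.5 - 8.5P = -286.5 + 4.5P gives P* = 99, Q* = 159.
With the rebate, buyers effectively pay Pb = Ps − 39, where Ps is the price sellers receive.
Demand in terms of Ps becomes Qd = 1000.5 − 8.5(Ps − 39) = 1332 - 8.5Ps. Setting this equal to supply: 1332 - 8.5Ps = -286.5 + 4.5Ps, so Ps = 124.5.
Buyers pay Pb = 124.5 − 39 = 85.5; Q' = -286.5 + 4.5·124.5 = 273.75.
The subsidy expands output by 273.75 − 159 = 114.75 past the efficient level; on those units the gap between marginal cost and willingness to pay runs from 0 up to 39.
DWL = ½ × 39 × 114.75 = 2237.625.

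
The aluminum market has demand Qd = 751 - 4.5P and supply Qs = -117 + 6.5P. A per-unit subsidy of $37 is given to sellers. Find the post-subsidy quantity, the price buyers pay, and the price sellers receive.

Pre-subsidy: 751 - 4.5P = -117 + 6.5P gives P* = 868/11, Q* = 4355/11.
With the subsidy, sellers receive Ps = Pb + 37 for each unit, where Pb is the price buyers pay.
Supply in terms of Pb becomes Qs = -117 + 6.5(Pb + 37) = 123.5 + 6.5Pb. Setting this equal to demand: 751 - 4.5Pb = 123.5 + 6.5Pb, so Pb = 1255/22.
Sellers receive Ps = 1255/22 + 37 = 2069/22; Q' = 751 − 4.5·(1255/22) = 21749/44.

Q' = 21749/44; buyers pay 1255/22; sellers receive 2069/22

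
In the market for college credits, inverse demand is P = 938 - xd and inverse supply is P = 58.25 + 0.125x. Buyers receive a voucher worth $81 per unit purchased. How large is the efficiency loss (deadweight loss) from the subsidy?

Deadweight loss = $2916

Pre-subsidy: 938 - x = 58.25 + 0.125x gives x* = 782 and P* = 156.
With the rebate, buyers effectively pay Pb = Ps − 81, where Ps is the price sellers receive.
On the curves, Pb = 938 - x and Ps = 58.25 + 0.125x; the wedge Ps − Pb = 81 gives 58.25 + 0.125x − (938 - x) = 81, so x' = 854.
Then Pb = 938 − 1·854 = 84 and Ps = 58.25 + 0.125·854 = 165.
The subsidy expands output by 854 − 782 = 72 past the efficient level; on those units the gap between marginal cost and willingness to pay runs from 0 up to 81.
DWL = ½ × 81 × 72 = 2916.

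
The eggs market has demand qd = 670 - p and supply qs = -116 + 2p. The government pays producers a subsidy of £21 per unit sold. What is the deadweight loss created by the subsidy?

Deadweight loss = £147

Pre-subsidy: 670 - p = -116 + 2p gives p* = 262, q* = 408.
With the subsidy, sellers receive ps = pb + 21 for each unit, where pb is the price buyers pay.
Supply in terms of pb becomes qs = -116 + 2(pb + 21) = -74 + 2pb. Setting this equal to demand: 670 - pb = -74 + 2pb, so pb = 248.
Sellers receive ps = 248 + 21 = 269; q' = 670 − 1·248 = 422.
The subsidy expands output by 422 − 408 = 14 past the efficient level; on those units the gap between marginal cost and willingness to pay runs from 0 up to 21.
DWL = ½ × 21 × 14 = 147.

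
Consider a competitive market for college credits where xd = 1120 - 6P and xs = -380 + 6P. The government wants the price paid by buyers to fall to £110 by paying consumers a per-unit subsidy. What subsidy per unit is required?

Required subsidy s = £30 per unit

At a buyer price of 110, quantity demanded is 1120 − 6·110 = 460.
Sellers supply 460 only when they receive Ps with -380 + 6·Ps = 460, i.e. Ps = 140.
s = Ps − Pb = 140 − 110 = 30.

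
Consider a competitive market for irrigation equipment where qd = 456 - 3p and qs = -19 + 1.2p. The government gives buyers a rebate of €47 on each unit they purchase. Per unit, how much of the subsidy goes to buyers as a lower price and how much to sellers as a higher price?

Buyers gain 94/7 per unit; sellers gain 235/7 per unit

Pre-subsidy: 456 - 3p = -19 + 1.2p gives p* = 2375/21, q* = 817/7.
With the rebate, buyers effectively pay pb = ps − 47, where ps is the price sellers receive.
Demand in terms of ps becomes qd = 456 − 3(ps − 47) = 597 - 3ps. Setting this equal to supply: 597 - 3ps = -19 + 1.2ps, so ps = 440/3.
Buyers pay pb = 440/3 − 47 = 299/3; q' = -19 + 1.2·(440/3) = 157.
Buyers' price falls by p* − pb = 2375/21 − 299/3 = 94/7; sellers' price rises by ps − p* = 440/3 − 2375/21 = 235/7.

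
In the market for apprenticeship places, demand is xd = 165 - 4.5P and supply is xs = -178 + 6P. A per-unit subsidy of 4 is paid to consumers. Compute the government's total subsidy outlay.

Government cost = 792/7

Pre-subsidy: 165 - 4.5P = -178 + 6P gives P* = 98/3, x* = 18.
With the rebate, buyers effectively pay Pb = Ps − 4, where Ps is the price sellers receive.
Demand in terms of Ps becomes xd = 165 − 4.5(Ps − 4) = 183 - 4.5Ps. Setting this equal to supply: 183 - 4.5Ps = -178 + 6Ps, so Ps = 722/21.
Buyers pay Pb = 722/21 − 4 = 638/21; x' = -178 + 6·(722/21) = 198/7.
Government outlay = subsidy × quantity = 4 × 198/7 = 792/7.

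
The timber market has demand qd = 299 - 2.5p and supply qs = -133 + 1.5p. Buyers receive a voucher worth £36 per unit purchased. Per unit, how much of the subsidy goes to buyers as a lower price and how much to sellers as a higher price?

Pre-subsidy: 299 - 2.5p = -133 + 1.5p gives p* = 108, q* = 29.
With the rebate, buyers effectively pay pb = ps − 36, where ps is the price sellers receive.
Demand in terms of ps becomes qd = 299 − 2.5(ps − 36) = 389 - 2.5ps. Setting this equal to supply: 389 - 2.5ps = -133 + 1.5ps, so ps = 130.5.
Buyers pay pb = 130.5 − 36 = 94.5; q' = -133 + 1.5·130.5 = 62.75.
Buyers' price falls by p* − pb = 108 − 94.5 = 13.5; sellers' price rises by ps − p* = 130.5 − 108 = 22.5.

Buyers gain £13.5 per unit; sellers gain £22.5 per unit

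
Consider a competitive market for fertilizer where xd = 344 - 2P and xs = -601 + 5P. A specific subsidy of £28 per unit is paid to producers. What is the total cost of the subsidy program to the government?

Pre-subsidy: 344 - 2P = -601 + 5P gives P* = 135, x* = 74.
With the subsidy, sellers receive Ps = Pb + 28 for each unit, where Pb is the price buyers pay.
Supply in terms of Pb becomes xs = -601 + 5(Pb + 28) = -461 + 5Pb. Setting this equal to demand: 344 - 2Pb = -461 + 5Pb, so Pb = 115.
Sellers receive Ps = 115 + 28 = 143; x' = 344 − 2·115 = 114.
Government outlay = subsidy × quantity = 28 × 114 = 3192.

Government cost = £3192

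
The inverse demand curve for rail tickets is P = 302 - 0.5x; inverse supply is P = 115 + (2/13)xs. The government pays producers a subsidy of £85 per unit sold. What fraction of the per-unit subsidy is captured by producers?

Pre-subsidy: 302 - 0.5x = 115 + (2/13)x gives x* = 286 and P* = 159.
With the subsidy, sellers receive Ps = Pb + 85 for each unit, where Pb is the price buyers pay.
On the curves, Pb = 302 - 0.5x and Ps = 115 + (2/13)x; the wedge Ps − Pb = 85 gives 115 + (2/13)x − (302 - 0.5x) = 85, so x' = 416.
Then Pb = 302 − 0.5·416 = 94 and Ps = 115 + (2/13)·416 = 179.
Buyers' price falls by P* − Pb = 159 − 94 = 65; sellers' price rises by Ps − P* = 179 − 159 = 20.
So producers capture 20/85 = 4/17 of each unit of subsidy.

Producer share = 4/17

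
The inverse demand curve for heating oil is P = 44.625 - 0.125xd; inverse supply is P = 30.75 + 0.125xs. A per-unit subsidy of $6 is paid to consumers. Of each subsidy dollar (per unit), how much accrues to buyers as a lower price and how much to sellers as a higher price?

Pre-subsidy: 44.625 - 0.125x = 30.75 + 0.125x gives x* = 55.5 and P* = 37.6875.
With the rebate, buyers effectively pay Pb = Ps − 6, where Ps is the price sellers receive.
On the curves, Pb = 44.625 - 0.125x and Ps = 30.75 + 0.125x; the wedge Ps − Pb = 6 gives 30.75 + 0.125x − (44.625 - 0.125x) = 6, so x' = 79.5.
Then Pb = 44.625 − 0.125·79.5 = 34.6875 and Ps = 30.75 + 0.125·79.5 = 40.6875.
Buyers' price falls by P* − Pb = 37.6875 − 34.6875 = 3; sellers' price rises by Ps − P* = 40.6875 − 37.6875 = 3.

Buyers gain $3 per unit; sellers gain $3 per unit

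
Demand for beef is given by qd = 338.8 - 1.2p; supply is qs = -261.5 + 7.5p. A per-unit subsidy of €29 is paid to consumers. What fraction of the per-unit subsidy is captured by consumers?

Consumer share = 25/29

Pre-subsidy: 338.8 - 1.2p = -261.5 + 7.5p gives p* = 69, q* = 256.
With the rebate, buyers effectively pay pb = ps − 29, where ps is the price sellers receive.
Demand in terms of ps becomes qd = 338.8 − 1.2(ps − 29) = 373.6 - 1.2ps. Setting this equal to supply: 373.6 - 1.2ps = -261.5 + 7.5ps, so ps = 73.
Buyers pay pb = 73 − 29 = 44; q' = -261.5 + 7.5·73 = 286.
Buyers' price falls by p* − pb = 69 − 44 = 25; sellers' price rises by ps − p* = 73 − 69 = 4.
So consumers capture 25/29 = 25/29 of each unit of subsidy.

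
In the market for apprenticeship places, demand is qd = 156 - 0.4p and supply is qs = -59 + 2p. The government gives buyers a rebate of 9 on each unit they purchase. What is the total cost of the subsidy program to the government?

Pre-subsidy: 156 - 0.4p = -59 + 2p gives p* = 1075/12, q* = 721/6.
With the rebate, buyers effectively pay pb = ps − 9, where ps is the price sellers receive.
Demand in terms of ps becomes qd = 156 − 0.4(ps − 9) = 159.6 - 0.4ps. Setting this equal to supply: 159.6 - 0.4ps = -59 + 2ps, so ps = 1093/12.
Buyers pay pb = 1093/12 − 9 = 985/12; q' = -59 + 2·(1093/12) = 739/6.
Government outlay = subsidy × quantity = 9 × 739/6 = 1108.5.

Government cost = 1108.5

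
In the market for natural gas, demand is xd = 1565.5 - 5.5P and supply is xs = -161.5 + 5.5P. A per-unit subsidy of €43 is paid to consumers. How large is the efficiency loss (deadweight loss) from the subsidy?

Pre-subsidy: 1565.5 - 5.5P = -161.5 + 5.5P gives P* = 157, x* = 702.
With the rebate, buyers effectively pay Pb = Ps − 43, where Ps is the price sellers receive.
Demand in terms of Ps becomes xd = 1565.5 − 5.5(Ps − 43) = 1802 - 5.5Ps. Setting this equal to supply: 1802 - 5.5Ps = -161.5 + 5.5Ps, so Ps = 178.5.
Buyers pay Pb = 178.5 − 43 = 135.5; x' = -161.5 + 5.5·178.5 = 820.25.
The subsidy expands output by 820.25 − 702 = 118.25 past the efficient level; on those units the gap between marginal cost and willingness to pay runs from 0 up to 43.
DWL = ½ × 43 × 118.25 = 2542.375.

Deadweight loss = €2542.375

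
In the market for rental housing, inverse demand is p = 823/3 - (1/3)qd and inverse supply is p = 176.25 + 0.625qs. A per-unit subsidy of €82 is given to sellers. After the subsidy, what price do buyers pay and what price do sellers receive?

Buyers pay 4869/23; sellers receive 6755/23

Pre-subsidy: 823/3 - (1/3)q = 176.25 + 0.625q gives q* = 2354/23 and p* = 5525/23.
With the subsidy, sellers receive ps = pb + 82 for each unit, where pb is the price buyers pay.
On the curves, pb = 823/3 - (1/3)q and ps = 176.25 + 0.625q; the wedge ps − pb = 82 gives 176.25 + 0.625q − (823/3 - (1/3)q) = 82, so q' = 4322/23.
Then pb = 823/3 − (1/3)·(4322/23) = 4869/23 and ps = 176.25 + 0.625·(4322/23) = 6755/23.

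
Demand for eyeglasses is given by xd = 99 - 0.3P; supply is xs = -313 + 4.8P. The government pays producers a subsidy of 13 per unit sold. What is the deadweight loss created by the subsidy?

Pre-subsidy: 99 - 0.3P = -313 + 4.8P gives P* = 4120/51, x* = 1271/17.
With the subsidy, sellers receive Ps = Pb + 13 for each unit, where Pb is the price buyers pay.
Supply in terms of Pb becomes xs = -313 + 4.8(Pb + 13) = -250.6 + 4.8Pb. Setting this equal to demand: 99 - 0.3Pb = -250.6 + 4.8Pb, so Pb = 3496/51.
Sellers receive Ps = 3496/51 + 13 = 4159/51; x' = 99 − 0.3·(3496/51) = 6667/85.
The subsidy expands output by 6667/85 − 1271/17 = 312/85 past the efficient level; on those units the gap between marginal cost and willingness to pay runs from 0 up to 13.
DWL = ½ × 13 × 312/85 = 2028/85.

Deadweight loss = 2028/85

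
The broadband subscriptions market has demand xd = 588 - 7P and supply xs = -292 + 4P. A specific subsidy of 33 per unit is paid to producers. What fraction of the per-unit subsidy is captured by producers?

Producer share = 7/11

Pre-subsidy: 588 - 7P = -292 + 4P gives P* = 80, x* = 28.
With the subsidy, sellers receive Ps = Pb + 33 for each unit, where Pb is the price buyers pay.
Supply in terms of Pb becomes xs = -292 + 4(Pb + 33) = -160 + 4Pb. Setting this equal to demand: 588 - 7Pb = -160 + 4Pb, so Pb = 68.
Sellers receive Ps = 68 + 33 = 101; x' = 588 − 7·68 = 112.
Buyers' price falls by P* − Pb = 80 − 68 = 12; sellers' price rises by Ps − P* = 101 − 80 = 21.
So producers capture 21/33 = 7/11 of each unit of subsidy.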